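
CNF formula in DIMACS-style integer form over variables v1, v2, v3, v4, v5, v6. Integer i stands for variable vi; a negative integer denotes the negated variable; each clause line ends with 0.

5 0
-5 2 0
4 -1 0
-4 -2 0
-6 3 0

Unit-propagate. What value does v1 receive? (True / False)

False

(v5) is a unit clause: v5 = True.
From (NOT v5 OR v2) and v5 = True: v2 = True.
In (NOT v2 OR NOT v4), NOT v2 is now false; NOT v4 must hold, so v4 = False.
(NOT v1 OR v4): since v4 = False, the clause reduces to (NOT v1). v1 = False.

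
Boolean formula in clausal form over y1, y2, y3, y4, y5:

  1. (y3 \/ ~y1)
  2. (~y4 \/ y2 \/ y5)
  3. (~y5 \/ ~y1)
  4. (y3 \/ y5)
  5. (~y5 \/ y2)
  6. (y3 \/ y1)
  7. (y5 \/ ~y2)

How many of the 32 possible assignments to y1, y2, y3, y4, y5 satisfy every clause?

Satisfying assignments:
  y1=F y2=F y3=T y4=F y5=F
  y1=F y2=T y3=T y4=F y5=T
  y1=F y2=T y3=T y4=T y5=T
  y1=T y2=F y3=T y4=F y5=F
Count: 4.

4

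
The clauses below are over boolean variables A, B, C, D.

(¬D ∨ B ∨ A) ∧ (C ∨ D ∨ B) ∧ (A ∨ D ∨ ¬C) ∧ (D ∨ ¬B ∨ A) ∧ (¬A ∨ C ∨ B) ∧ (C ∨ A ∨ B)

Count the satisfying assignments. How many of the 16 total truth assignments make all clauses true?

Case analysis on A and B:
  A=1, B=1: remaining (C,D) ∈ {(0,0); (0,1); (1,0); (1,1)} — 4.
  A=1, B=0: remaining (C,D) ∈ {(1,0); (1,1)} — 2.
  A=0, B=1: remaining (C,D) ∈ {(0,1); (1,1)} — 2.
  A=0, B=0: a clause becomes empty — 0.
Total: 4 + 2 + 2 + 0 = 8.

8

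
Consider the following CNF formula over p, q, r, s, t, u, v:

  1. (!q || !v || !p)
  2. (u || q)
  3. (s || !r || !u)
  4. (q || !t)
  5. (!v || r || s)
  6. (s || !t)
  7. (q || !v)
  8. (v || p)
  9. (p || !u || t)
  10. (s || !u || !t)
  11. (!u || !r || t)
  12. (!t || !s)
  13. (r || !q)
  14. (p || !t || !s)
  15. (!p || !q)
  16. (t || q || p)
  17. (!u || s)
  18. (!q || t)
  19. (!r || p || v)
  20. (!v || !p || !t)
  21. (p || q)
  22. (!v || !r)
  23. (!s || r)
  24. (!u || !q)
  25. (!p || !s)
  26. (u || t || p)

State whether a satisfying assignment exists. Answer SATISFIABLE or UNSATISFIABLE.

UNSATISFIABLE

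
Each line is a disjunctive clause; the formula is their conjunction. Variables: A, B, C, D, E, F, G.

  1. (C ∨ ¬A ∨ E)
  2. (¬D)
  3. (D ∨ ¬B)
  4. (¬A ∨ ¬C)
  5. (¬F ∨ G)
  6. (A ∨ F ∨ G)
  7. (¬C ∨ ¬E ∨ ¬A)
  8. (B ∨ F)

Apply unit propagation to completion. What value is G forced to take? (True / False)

True

(¬D) is a unit clause: D = False.
From (D ∨ ¬B) and D = False: B = False.
From (B ∨ F) and B = False: F = True.
From (G ∨ ¬F) and F = True: G = True.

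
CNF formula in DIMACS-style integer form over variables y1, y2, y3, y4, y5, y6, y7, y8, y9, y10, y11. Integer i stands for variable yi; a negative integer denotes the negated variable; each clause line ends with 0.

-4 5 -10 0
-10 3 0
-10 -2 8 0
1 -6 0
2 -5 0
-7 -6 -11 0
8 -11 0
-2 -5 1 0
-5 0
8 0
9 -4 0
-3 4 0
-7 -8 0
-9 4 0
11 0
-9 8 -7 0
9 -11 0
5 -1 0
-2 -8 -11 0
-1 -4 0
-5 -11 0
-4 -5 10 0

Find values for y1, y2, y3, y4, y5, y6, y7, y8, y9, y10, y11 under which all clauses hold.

(~y5) is a unit clause, so y5 = False.
The clause (y8) is unit: y8 must be True.
The clause (~y7) is unit: y7 must be False.
Unit propagation: (y11) forces y11 = True.
The clause (y9) is unit: y9 must be True.
Unit propagation: (y4) forces y4 = True.
(~y10) is a unit clause, so y10 = False.
Unit propagation: (~y1) forces y1 = False.
(~y6) is a unit clause, so y6 = False.
(~y2) is a unit clause, so y2 = False.
y3 is now unconstrained; take y3 = True.

y1=F, y2=F, y3=T, y4=T, y5=F, y6=F, y7=F, y8=T, y9=T, y10=F, y11=T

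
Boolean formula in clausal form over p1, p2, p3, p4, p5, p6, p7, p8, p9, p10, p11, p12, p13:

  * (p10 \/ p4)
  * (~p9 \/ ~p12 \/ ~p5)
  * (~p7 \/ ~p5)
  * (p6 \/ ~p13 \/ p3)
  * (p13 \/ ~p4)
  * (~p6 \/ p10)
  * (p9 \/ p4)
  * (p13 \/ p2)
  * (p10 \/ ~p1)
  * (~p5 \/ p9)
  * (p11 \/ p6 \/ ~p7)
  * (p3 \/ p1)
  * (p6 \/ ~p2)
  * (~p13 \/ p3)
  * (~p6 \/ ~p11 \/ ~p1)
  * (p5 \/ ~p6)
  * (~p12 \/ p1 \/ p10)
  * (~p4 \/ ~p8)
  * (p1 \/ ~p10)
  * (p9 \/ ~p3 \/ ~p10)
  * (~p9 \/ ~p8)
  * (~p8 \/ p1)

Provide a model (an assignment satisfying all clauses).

p1=True, p2=False, p3=True, p4=True, p5=False, p6=False, p7=False, p8=False, p9=True, p10=True, p11=False, p12=False, p13=True

p7 occurs only negated in the remaining clauses — set p7 = False.
p8 occurs only negated in the remaining clauses — set p8 = False.
Try p1 = True.
  then p10 is forced to True.
For the remaining variables, p2 = False, p3 = True, p4 = True, p5 = False, p6 = False, p9 = True, p11 = False, p12 = False, p13 = True works.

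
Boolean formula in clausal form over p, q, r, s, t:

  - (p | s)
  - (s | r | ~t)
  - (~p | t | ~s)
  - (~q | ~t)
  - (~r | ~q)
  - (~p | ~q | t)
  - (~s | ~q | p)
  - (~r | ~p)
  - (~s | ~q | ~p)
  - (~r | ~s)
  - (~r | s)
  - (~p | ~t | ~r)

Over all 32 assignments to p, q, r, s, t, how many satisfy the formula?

4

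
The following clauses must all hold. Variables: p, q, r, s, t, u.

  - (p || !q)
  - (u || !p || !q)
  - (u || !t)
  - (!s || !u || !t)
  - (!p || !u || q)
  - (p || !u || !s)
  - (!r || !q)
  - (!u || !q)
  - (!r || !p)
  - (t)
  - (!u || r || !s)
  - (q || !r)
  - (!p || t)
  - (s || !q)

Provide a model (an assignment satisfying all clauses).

p=False  q=False  r=False  s=False  t=True  u=True

Unit propagation: (t) forces t = True.
(u) is a unit clause, so u = True.
The clause (!s) is unit: s must be False.
Unit propagation: (!q) forces q = False.
(!p) is a unit clause, so p = False.
The clause (!r) is unit: r must be False.
Every clause has at least one true literal under this assignment.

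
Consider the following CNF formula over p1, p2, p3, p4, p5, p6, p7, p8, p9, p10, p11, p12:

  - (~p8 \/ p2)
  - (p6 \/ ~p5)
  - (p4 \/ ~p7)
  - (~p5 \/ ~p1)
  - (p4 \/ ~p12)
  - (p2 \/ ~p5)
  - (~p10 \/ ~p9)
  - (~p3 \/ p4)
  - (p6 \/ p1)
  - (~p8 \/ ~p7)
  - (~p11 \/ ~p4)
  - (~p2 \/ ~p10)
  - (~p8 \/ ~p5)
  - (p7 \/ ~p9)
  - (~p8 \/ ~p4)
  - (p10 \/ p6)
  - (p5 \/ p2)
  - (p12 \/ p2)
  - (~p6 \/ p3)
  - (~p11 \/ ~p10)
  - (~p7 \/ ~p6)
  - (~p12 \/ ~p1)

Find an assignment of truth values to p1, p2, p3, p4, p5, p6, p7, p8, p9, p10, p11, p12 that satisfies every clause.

p1 = F, p2 = T, p3 = T, p4 = T, p5 = F, p6 = T, p7 = F, p8 = F, p9 = F, p10 = F, p11 = F, p12 = F

Pure literal: p8 appears only negated; assign p8 = False.
Pure literal: p9 appears only negated; assign p9 = False.
Set p1 = False and propagate.
  then p6 is forced to True.
  then p3 is forced to True.
  then p4 is forced to True.
  then p11 is forced to False.
  then p7 is forced to False.
The remaining clauses are satisfied by p2 = True, p5 = False, p10 = False, p12 = False.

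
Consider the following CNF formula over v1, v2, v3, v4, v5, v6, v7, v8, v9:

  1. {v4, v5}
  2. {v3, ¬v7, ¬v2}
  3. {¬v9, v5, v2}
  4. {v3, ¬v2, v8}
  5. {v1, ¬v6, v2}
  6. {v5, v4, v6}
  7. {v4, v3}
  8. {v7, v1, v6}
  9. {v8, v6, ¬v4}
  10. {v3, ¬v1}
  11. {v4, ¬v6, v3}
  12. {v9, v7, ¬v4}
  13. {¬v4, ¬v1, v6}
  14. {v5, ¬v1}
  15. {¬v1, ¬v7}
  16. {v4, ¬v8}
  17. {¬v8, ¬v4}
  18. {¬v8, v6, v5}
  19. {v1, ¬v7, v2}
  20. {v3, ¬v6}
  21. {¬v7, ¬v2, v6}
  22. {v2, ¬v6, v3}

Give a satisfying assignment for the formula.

v3 occurs only positively in the remaining clauses — set v3 = True.
v5 occurs only positively in the remaining clauses — set v5 = True.
Branch on v1: take v1 = True.
  then v7 is forced to False.
The remaining clauses are satisfied by v2 = False, v4 = False, v6 = True, v8 = False, v9 = False.
Every clause has at least one true literal under this assignment.

v1=True, v2=False, v3=True, v4=False, v5=True, v6=True, v7=False, v8=False, v9=False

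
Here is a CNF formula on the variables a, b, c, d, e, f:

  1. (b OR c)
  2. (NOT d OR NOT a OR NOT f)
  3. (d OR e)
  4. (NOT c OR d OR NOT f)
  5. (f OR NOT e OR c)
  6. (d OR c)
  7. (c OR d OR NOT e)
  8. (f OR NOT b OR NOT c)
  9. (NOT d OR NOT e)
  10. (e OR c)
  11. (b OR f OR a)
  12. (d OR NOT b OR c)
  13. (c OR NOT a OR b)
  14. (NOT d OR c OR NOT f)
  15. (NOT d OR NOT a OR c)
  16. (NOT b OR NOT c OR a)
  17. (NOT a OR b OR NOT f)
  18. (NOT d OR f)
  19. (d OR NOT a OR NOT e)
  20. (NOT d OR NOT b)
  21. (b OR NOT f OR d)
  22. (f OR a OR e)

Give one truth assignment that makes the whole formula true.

Try a = False.
For the remaining variables, b = False, c = True, d = True, e = False, f = True works.
Check each clause:
  1. (c OR b) — c is true.
  2. (NOT d OR NOT a OR NOT f) — NOT a is true.
  3. (e OR d) — d is true.
  4. (NOT f OR d OR NOT c) — d is true.
  5. (f OR NOT e OR c) — c is true.
  6. (d OR c) — c is true.
  7. (d OR NOT e OR c) — c is true.
  8. (NOT b OR f OR NOT c) — f is true.
  9. (NOT e OR NOT d) — NOT e is true.
  10. (e OR c) — c is true.
  11. (f OR b OR a) — f is true.
  12. (NOT b OR d OR c) — c is true.
  13. (NOT a OR b OR c) — c is true.
  14. (c OR NOT f OR NOT d) — c is true.
  15. (NOT a OR c OR NOT d) — c is true.
  16. (a OR NOT b OR NOT c) — NOT b is true.
  17. (b OR NOT f OR NOT a) — NOT a is true.
  18. (f OR NOT d) — f is true.
  19. (NOT a OR d OR NOT e) — NOT e is true.
  20. (NOT b OR NOT d) — NOT b is true.
  21. (b OR d OR NOT f) — d is true.
  22. (f OR a OR e) — f is true.

a=False, b=False, c=True, d=True, e=False, f=True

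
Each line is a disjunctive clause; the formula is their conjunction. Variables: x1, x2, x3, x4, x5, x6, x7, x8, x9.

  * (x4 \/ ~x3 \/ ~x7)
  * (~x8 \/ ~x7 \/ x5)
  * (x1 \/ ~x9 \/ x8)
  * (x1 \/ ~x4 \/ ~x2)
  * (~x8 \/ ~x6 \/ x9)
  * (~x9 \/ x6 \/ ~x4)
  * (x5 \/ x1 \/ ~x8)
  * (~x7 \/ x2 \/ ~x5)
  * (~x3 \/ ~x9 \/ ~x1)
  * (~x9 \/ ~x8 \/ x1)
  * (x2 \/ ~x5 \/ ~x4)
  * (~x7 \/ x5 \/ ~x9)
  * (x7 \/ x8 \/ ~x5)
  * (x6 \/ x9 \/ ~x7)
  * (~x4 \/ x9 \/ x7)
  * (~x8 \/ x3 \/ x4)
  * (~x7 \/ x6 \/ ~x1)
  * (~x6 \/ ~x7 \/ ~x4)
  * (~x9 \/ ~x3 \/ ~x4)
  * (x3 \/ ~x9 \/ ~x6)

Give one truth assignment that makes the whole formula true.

Try x1 = False.
Branch on x2: take x2 = False.
Set x3 = False and propagate.
For the remaining variables, x4 = False, x5 = False, x6 = True, x7 = True, x8 = False, x9 = False works.
Every clause has at least one true literal under this assignment.
Check each clause:
  1. (x4 \/ ~x3 \/ ~x7) — ~x3 is true.
  2. (~x7 \/ ~x8 \/ x5) — ~x8 is true.
  3. (~x9 \/ x8 \/ x1) — ~x9 is true.
  4. (x1 \/ ~x2 \/ ~x4) — ~x4 is true.
  5. (x9 \/ ~x6 \/ ~x8) — ~x8 is true.
  6. (~x9 \/ ~x4 \/ x6) — ~x4 is true.
  7. (x1 \/ ~x8 \/ x5) — ~x8 is true.
  8. (~x5 \/ x2 \/ ~x7) — ~x5 is true.
  9. (~x1 \/ ~x9 \/ ~x3) — ~x3 is true.
  10. (~x8 \/ ~x9 \/ x1) — ~x8 is true.
  11. (~x4 \/ ~x5 \/ x2) — ~x5 is true.
  12. (~x9 \/ ~x7 \/ x5) — ~x9 is true.
  13. (~x5 \/ x7 \/ x8) — ~x5 is true.
  14. (~x7 \/ x9 \/ x6) — x6 is true.
  15. (~x4 \/ x7 \/ x9) — ~x4 is true.
  16. (~x8 \/ x4 \/ x3) — ~x8 is true.
  17. (~x1 \/ ~x7 \/ x6) — x6 is true.
  18. (~x6 \/ ~x4 \/ ~x7) — ~x4 is true.
  19. (~x3 \/ ~x4 \/ ~x9) — ~x4 is true.
  20. (~x6 \/ x3 \/ ~x9) — ~x9 is true.

x1 = False, x2 = False, x3 = False, x4 = False, x5 = False, x6 = True, x7 = True, x8 = False, x9 = False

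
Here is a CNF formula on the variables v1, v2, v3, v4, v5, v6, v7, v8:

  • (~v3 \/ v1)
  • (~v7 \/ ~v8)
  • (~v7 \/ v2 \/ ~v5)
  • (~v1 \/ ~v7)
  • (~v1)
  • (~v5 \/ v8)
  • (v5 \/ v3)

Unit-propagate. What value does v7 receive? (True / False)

(~v1) stands alone — v1 = False.
From (~v3 \/ v1) and v1 = False: v3 = False.
(v5 \/ v3): since v3 = False, the clause reduces to (v5). v5 = True.
In (~v5 \/ v8), ~v5 is now false; v8 must hold, so v8 = True.
(~v8 \/ ~v7): since v8 = True, the clause reduces to (~v7). v7 = False.

False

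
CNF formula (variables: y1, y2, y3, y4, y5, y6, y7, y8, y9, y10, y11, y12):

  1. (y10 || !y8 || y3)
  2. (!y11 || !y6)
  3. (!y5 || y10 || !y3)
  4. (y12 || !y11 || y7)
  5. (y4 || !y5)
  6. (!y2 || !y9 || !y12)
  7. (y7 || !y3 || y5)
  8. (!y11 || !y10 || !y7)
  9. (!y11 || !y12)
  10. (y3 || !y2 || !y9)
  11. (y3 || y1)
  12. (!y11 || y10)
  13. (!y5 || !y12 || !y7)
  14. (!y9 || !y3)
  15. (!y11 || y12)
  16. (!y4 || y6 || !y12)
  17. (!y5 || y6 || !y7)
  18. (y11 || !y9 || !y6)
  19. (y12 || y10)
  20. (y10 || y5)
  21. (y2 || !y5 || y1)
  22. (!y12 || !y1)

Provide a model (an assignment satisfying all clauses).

y1=True  y2=False  y3=True  y4=False  y5=False  y6=False  y7=True  y8=False  y9=False  y10=True  y11=False  y12=False

Pure literal: y8 appears only negated; assign y8 = False.
Pure literal: y9 appears only negated; assign y9 = False.
Set y1 = True and propagate.
  then y12 is forced to False.
  then y11 is forced to False.
  then y10 is forced to True.
Branch on y3: take y3 = True.
For the remaining variables, y2 = False, y4 = False, y5 = False, y6 = False, y7 = True works.
Every clause has at least one true literal under this assignment.
Check each clause:
  1. (y10 || !y8 || y3) — !y8 is true.
  2. (!y11 || !y6) — !y6 is true.
  3. (!y3 || y10 || !y5) — y10 is true.
  4. (y12 || y7 || !y11) — !y11 is true.
  5. (!y5 || y4) — !y5 is true.
  6. (!y12 || !y9 || !y2) — !y12 is true.
  7. (!y3 || y7 || y5) — y7 is true.
  8. (!y11 || !y10 || !y7) — !y11 is true.
  9. (!y11 || !y12) — !y12 is true.
  10. (!y9 || y3 || !y2) — y3 is true.
  11. (y1 || y3) — y1 is true.
  12. (y10 || !y11) — y10 is true.
  13. (!y12 || !y7 || !y5) — !y5 is true.
  14. (!y9 || !y3) — !y9 is true.
  15. (!y11 || y12) — !y11 is true.
  16. (!y4 || !y12 || y6) — !y12 is true.
  17. (y6 || !y5 || !y7) — !y5 is true.
  18. (y11 || !y9 || !y6) — !y6 is true.
  19. (y10 || y12) — y10 is true.
  20. (y5 || y10) — y10 is true.
  21. (!y5 || y2 || y1) — y1 is true.
  22. (!y12 || !y1) — !y12 is true.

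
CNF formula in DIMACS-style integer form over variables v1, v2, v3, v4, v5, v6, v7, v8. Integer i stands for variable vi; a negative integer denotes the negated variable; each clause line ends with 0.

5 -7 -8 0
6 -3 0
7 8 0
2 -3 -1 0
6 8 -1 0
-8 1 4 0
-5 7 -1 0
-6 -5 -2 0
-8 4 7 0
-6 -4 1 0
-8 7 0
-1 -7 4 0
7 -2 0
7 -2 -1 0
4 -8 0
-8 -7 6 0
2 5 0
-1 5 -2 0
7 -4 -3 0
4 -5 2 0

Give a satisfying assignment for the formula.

v1=False, v2=False, v3=False, v4=True, v5=True, v6=False, v7=True, v8=False

v3 occurs only negated in the remaining clauses — set v3 = False.
Set v1 = False and propagate.
The remaining clauses are satisfied by v2 = False, v4 = True, v5 = True, v6 = False, v7 = True, v8 = False.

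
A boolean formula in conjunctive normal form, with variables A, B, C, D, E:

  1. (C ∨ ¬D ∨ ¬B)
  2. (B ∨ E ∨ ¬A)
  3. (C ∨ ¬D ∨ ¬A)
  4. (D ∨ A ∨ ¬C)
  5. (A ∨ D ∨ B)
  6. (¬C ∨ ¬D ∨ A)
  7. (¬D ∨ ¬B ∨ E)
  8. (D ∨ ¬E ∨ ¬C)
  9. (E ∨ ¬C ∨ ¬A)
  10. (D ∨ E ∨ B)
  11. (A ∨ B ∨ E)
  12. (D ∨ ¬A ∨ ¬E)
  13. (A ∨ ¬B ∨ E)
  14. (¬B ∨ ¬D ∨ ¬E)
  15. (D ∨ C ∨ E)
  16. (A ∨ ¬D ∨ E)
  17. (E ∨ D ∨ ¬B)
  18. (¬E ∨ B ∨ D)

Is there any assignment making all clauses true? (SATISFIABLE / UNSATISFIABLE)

Branch on A: take A = False.
Try B = False.
  then D is forced to True.
  then C is forced to False.
  then E is forced to True.
So A=F, B=F, C=F, D=T, E=T is a satisfying assignment.

SATISFIABLE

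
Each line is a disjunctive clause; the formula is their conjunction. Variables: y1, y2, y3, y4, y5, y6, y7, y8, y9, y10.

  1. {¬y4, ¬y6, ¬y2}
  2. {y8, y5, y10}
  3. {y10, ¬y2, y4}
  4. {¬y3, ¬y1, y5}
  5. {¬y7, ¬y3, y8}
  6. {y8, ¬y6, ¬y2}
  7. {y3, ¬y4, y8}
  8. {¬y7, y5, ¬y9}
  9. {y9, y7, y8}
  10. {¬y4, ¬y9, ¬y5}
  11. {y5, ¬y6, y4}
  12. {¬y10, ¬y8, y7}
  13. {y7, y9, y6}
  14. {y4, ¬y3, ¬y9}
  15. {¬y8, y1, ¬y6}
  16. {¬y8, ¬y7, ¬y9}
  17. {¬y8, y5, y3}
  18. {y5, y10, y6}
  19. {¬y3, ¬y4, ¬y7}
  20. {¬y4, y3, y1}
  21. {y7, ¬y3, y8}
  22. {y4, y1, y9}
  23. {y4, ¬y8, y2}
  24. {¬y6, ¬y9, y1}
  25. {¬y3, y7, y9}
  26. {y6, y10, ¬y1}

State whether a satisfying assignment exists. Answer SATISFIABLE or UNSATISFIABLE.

SATISFIABLE

Try y1 = True.
The remaining clauses are satisfied by y2 = True, y3 = False, y4 = True, y5 = True, y6 = False, y7 = True, y8 = True, y9 = False, y10 = True.
So y1=True, y2=True, y3=False, y4=True, y5=True, y6=False, y7=True, y8=True, y9=False, y10=True is a satisfying assignment.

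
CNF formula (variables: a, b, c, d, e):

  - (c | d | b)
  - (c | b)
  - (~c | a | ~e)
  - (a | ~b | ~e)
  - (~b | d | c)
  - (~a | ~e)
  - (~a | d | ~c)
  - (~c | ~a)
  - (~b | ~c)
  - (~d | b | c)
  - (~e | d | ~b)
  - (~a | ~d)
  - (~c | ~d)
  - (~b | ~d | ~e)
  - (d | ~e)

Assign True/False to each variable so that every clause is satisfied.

Pure literal: e appears only negated; assign e = False.
Branch on a: take a = False.
Set b = False and propagate.
  then c is forced to True.
  then d is forced to False.
Every clause has at least one true literal under this assignment.
Check each clause:
  1. (c | b | d) — c is true.
  2. (b | c) — c is true.
  3. (~c | a | ~e) — ~e is true.
  4. (a | ~e | ~b) — ~e is true.
  5. (~b | d | c) — c is true.
  6. (~e | ~a) — ~e is true.
  7. (~a | ~c | d) — ~a is true.
  8. (~c | ~a) — ~a is true.
  9. (~b | ~c) — ~b is true.
  10. (~d | c | b) — c is true.
  11. (~b | d | ~e) — ~e is true.
  12. (~d | ~a) — ~d is true.
  13. (~c | ~d) — ~d is true.
  14. (~b | ~d | ~e) — ~e is true.
  15. (d | ~e) — ~e is true.

a = False, b = False, c = True, d = False, e = False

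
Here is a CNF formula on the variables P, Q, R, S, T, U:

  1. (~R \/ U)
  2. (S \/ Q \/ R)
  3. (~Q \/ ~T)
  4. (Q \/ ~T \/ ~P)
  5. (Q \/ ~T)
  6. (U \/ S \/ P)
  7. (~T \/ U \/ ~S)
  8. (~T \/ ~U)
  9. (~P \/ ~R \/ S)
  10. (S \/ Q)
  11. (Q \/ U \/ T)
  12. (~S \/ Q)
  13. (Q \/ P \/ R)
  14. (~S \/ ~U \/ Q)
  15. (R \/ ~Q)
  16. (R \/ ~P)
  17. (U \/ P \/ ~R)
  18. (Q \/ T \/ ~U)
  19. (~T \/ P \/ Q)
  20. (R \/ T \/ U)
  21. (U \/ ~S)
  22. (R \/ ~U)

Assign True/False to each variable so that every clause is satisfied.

Branch on P: take P = False.
Set Q = True and propagate.
  then T is forced to False.
  then R is forced to True.
  then U is forced to True.
S is now unconstrained; take S = True.

P=False  Q=True  R=True  S=True  T=False  U=True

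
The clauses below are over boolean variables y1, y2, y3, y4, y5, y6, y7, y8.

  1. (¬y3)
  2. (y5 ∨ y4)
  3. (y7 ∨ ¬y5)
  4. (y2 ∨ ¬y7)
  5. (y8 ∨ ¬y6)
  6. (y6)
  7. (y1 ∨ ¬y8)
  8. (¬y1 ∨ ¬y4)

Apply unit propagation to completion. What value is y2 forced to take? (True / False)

True

(¬y3) stands alone — y3 = False.
Unit clause (y6) sets y6 = True.
(y8 ∨ ¬y6): since y6 = True, the clause reduces to (y8). y8 = True.
From (y1 ∨ ¬y8) and y8 = True: y1 = True.
From (¬y4 ∨ ¬y1) and y1 = True: y4 = False.
In (y4 ∨ y5), y4 is now false; y5 must hold, so y5 = True.
In (¬y5 ∨ y7), ¬y5 is now false; y7 must hold, so y7 = True.
(¬y7 ∨ y2): since y7 = True, the clause reduces to (y2). y2 = True.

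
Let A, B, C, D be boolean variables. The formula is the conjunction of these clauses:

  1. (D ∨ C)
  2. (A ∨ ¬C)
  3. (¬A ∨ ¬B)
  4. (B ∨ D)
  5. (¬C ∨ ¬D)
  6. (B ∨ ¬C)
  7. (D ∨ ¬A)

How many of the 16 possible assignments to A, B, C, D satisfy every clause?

The models are:
  A=F B=F C=F D=T
  A=F B=T C=F D=T
  A=T B=F C=F D=T
That's 3 in total.

3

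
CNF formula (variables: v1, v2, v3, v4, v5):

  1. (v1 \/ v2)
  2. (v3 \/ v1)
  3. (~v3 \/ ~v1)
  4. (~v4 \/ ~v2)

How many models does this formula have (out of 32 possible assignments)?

Split on v1, then v2.
  v1=T, v2=T: remaining (v3,v4,v5) ∈ {(F,F,F); (F,F,T)} — 2.
  v1=T, v2=F: remaining (v3,v4,v5) ∈ {(F,F,F); (F,F,T); (F,T,F); (F,T,T)} — 4.
  v1=F, v2=T: remaining (v3,v4,v5) ∈ {(T,F,F); (T,F,T)} — 2.
  v1=F, v2=F: a clause becomes empty — 0.
Total: 2 + 4 + 2 + 0 = 8.

8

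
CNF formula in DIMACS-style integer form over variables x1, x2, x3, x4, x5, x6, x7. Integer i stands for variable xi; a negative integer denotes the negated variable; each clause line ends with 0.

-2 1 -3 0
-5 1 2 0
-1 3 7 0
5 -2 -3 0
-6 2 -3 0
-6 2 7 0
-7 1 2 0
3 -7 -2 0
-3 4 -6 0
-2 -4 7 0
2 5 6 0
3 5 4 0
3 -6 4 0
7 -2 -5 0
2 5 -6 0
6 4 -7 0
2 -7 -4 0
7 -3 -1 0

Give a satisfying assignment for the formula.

x1 = True, x2 = True, x3 = True, x4 = True, x5 = True, x6 = True, x7 = True

Check each clause:
  1. (x1 \/ ~x2 \/ ~x3) — x1 is true.
  2. (~x5 \/ x1 \/ x2) — x1 is true.
  3. (x3 \/ x7 \/ ~x1) — x3 is true.
  4. (~x3 \/ ~x2 \/ x5) — x5 is true.
  5. (x2 \/ ~x3 \/ ~x6) — x2 is true.
  6. (x7 \/ ~x6 \/ x2) — x2 is true.
  7. (x1 \/ ~x7 \/ x2) — x1 is true.
  8. (~x7 \/ x3 \/ ~x2) — x3 is true.
  9. (x4 \/ ~x6 \/ ~x3) — x4 is true.
  10. (~x2 \/ ~x4 \/ x7) — x7 is true.
  11. (x2 \/ x6 \/ x5) — x2 is true.
  12. (x3 \/ x4 \/ x5) — x3 is true.
  13. (x4 \/ ~x6 \/ x3) — x3 is true.
  14. (~x2 \/ x7 \/ ~x5) — x7 is true.
  15. (x2 \/ x5 \/ ~x6) — x2 is true.
  16. (x6 \/ x4 \/ ~x7) — x4 is true.
  17. (~x4 \/ ~x7 \/ x2) — x2 is true.
  18. (~x3 \/ ~x1 \/ x7) — x7 is true.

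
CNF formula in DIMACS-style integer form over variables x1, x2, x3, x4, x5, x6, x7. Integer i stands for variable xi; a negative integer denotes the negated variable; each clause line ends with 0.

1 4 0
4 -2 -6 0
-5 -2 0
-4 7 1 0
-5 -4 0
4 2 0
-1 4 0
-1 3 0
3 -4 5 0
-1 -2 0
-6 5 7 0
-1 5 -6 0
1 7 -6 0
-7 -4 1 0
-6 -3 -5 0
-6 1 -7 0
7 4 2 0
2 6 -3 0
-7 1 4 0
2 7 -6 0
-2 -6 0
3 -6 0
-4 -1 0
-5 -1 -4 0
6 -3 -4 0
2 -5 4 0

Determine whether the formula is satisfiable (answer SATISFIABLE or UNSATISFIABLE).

UNSATISFIABLE

x4 = True:
  propagation gives x5=False, x3=True, x1=False, x7=True; an empty clause results — contradiction.
x4 = False:
  propagation gives x1=True; an empty clause results — contradiction.
Every branch closes, so no satisfying assignment exists.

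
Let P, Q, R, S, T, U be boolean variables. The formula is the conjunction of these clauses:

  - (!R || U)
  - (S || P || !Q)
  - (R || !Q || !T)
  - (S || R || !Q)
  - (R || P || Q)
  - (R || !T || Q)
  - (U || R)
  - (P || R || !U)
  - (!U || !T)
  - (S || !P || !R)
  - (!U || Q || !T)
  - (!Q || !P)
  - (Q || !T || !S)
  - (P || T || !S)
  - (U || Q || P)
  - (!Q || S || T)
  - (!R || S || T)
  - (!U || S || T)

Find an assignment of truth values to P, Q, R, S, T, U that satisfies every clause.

P=True  Q=False  R=False  S=True  T=False  U=True

Try P = True.
  then Q is forced to False.
Set R = False and propagate.
  then T is forced to False.
  then U is forced to True.
  then S is forced to True.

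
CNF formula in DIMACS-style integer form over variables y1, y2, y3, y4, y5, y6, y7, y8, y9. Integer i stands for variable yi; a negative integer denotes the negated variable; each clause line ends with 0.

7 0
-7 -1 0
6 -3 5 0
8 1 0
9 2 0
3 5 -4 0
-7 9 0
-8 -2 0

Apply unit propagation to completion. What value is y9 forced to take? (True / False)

Unit clause (y7) sets y7 = True.
(!y7 || !y1): since y7 = True, the clause reduces to (!y1). y1 = False.
(y1 || y8): since y1 = False, the clause reduces to (y8). y8 = True.
(!y7 || y9): since y7 = True, the clause reduces to (y9). y9 = True.

True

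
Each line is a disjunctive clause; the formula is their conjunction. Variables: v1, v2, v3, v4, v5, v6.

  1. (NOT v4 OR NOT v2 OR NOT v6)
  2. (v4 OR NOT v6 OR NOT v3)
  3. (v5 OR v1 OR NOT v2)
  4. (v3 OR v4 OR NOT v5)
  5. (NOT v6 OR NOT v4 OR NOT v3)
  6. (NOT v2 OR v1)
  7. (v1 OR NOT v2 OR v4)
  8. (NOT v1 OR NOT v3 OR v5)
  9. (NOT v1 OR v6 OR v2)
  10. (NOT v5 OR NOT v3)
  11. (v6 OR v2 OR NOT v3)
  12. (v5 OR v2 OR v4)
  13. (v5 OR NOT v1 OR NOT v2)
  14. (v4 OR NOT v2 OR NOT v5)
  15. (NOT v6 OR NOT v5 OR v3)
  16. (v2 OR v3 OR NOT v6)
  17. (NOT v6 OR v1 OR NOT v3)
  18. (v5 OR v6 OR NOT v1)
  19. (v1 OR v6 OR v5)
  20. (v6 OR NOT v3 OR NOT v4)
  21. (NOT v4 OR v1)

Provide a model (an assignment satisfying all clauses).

Branch on v1: take v1 = True.
The remaining clauses are satisfied by v2 = True, v3 = False, v4 = True, v5 = True, v6 = False.
Every clause has at least one true literal under this assignment.

v1=1  v2=1  v3=0  v4=1  v5=1  v6=0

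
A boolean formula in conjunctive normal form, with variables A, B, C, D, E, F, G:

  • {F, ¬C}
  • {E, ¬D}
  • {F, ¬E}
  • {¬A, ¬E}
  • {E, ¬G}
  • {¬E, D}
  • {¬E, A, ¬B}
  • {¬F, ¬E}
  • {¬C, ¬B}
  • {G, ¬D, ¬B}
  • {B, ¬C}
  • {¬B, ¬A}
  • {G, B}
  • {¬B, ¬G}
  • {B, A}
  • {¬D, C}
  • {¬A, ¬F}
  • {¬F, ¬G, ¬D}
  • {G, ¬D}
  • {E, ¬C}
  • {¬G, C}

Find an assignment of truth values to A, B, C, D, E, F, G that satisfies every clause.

A=False  B=True  C=False  D=False  E=False  F=True  G=False

Check each clause:
  1. {F, ¬C} — ¬C is true.
  2. {E, ¬D} — ¬D is true.
  3. {¬E, F} — ¬E is true.
  4. {¬E, ¬A} — ¬E is true.
  5. {E, ¬G} — ¬G is true.
  6. {¬E, D} — ¬E is true.
  7. {¬E, ¬B, A} — ¬E is true.
  8. {¬E, ¬F} — ¬E is true.
  9. {¬B, ¬C} — ¬C is true.
  10. {¬D, G, ¬B} — ¬D is true.
  11. {B, ¬C} — B is true.
  12. {¬A, ¬B} — ¬A is true.
  13. {B, G} — B is true.
  14. {¬B, ¬G} — ¬G is true.
  15. {B, A} — B is true.
  16. {¬D, C} — ¬D is true.
  17. {¬A, ¬F} — ¬A is true.
  18. {¬G, ¬F, ¬D} — ¬G is true.
  19. {¬D, G} — ¬D is true.
  20. {E, ¬C} — ¬C is true.
  21. {C, ¬G} — ¬G is true.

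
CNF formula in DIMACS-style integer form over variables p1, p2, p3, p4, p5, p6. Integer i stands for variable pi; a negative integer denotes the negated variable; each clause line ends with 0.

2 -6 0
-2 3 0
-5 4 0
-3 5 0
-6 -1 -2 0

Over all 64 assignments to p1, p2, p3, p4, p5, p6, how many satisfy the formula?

11

Case analysis on p2 and p3:
  p2=T, p3=T: remaining (p1,p4,p5,p6) ∈ {(F,T,T,F); (F,T,T,T); (T,T,T,F)} — 3.
  p2=T, p3=F: a clause becomes empty — 0.
  p2=F, p3=T: remaining (p1,p4,p5,p6) ∈ {(F,T,T,F); (T,T,T,F)} — 2.
  p2=F, p3=F: p1 free; 3 ways for (p4,p5,p6) × 2^1 = 6.
Total: 3 + 0 + 2 + 6 = 11.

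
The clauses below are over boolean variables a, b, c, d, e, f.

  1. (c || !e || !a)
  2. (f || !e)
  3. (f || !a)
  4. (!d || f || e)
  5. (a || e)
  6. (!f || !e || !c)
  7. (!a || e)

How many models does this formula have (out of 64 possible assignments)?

4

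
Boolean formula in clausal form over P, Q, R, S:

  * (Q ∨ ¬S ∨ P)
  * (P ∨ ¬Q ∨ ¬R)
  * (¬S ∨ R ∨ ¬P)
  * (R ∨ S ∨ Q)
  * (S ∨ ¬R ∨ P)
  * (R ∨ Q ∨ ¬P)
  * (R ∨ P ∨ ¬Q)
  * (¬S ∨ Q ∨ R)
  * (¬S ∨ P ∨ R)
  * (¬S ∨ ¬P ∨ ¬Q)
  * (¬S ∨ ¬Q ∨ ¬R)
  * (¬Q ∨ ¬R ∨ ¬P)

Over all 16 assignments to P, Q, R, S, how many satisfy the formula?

3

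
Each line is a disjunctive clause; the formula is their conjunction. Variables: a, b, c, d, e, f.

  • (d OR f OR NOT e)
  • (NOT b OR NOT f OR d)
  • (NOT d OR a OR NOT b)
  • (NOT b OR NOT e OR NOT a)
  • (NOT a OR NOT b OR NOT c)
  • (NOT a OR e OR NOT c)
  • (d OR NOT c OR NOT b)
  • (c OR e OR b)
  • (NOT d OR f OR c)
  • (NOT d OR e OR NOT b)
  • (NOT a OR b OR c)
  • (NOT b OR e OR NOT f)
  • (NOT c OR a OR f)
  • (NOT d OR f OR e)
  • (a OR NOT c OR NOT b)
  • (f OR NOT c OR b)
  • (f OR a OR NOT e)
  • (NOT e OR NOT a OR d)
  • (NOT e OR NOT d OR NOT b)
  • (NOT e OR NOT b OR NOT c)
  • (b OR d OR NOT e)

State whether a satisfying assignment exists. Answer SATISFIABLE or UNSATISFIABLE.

Branch on a: take a = False.
Set b = False and propagate.
For the remaining variables, c = True, d = True, e = True, f = True works.
So a=False, b=False, c=True, d=True, e=True, f=True is a satisfying assignment.

SATISFIABLE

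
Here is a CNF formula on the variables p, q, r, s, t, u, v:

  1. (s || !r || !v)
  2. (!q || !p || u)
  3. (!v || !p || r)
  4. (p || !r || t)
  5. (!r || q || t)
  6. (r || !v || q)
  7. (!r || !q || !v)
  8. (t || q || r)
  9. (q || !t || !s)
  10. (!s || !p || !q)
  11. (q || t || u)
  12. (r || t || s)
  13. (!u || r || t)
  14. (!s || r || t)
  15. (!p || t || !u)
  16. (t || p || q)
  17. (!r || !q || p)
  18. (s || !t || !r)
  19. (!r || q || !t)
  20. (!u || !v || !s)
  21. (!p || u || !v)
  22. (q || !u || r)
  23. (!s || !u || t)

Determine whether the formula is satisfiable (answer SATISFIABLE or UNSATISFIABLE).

Pure literal: v appears only negated; assign v = False.
Set p = False and propagate.
For the remaining variables, q = True, r = False, s = False, t = True, u = False works.
Every clause has at least one true literal under this assignment.
So p=0, q=1, r=0, s=0, t=1, u=0, v=0 is a satisfying assignment.

SATISFIABLE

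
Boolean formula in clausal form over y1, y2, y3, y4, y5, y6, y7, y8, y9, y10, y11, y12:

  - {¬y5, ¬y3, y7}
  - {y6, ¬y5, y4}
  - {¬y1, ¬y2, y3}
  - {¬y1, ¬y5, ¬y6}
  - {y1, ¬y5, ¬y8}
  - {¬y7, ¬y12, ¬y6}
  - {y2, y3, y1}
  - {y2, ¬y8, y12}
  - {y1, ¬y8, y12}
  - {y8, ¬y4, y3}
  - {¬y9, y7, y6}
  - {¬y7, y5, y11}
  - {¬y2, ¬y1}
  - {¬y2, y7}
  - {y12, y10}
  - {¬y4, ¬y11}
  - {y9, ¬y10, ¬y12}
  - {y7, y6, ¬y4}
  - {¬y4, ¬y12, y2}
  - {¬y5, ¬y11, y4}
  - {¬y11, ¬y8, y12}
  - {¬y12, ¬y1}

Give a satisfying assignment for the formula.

y1 = False, y2 = False, y3 = True, y4 = False, y5 = True, y6 = True, y7 = True, y8 = False, y9 = False, y10 = True, y11 = False, y12 = False

Check each clause:
  1. {¬y3, y7, ¬y5} — y7 is true.
  2. {y4, ¬y5, y6} — y6 is true.
  3. {¬y1, ¬y2, y3} — y3 is true.
  4. {¬y1, ¬y6, ¬y5} — ¬y1 is true.
  5. {¬y8, ¬y5, y1} — ¬y8 is true.
  6. {¬y6, ¬y12, ¬y7} — ¬y12 is true.
  7. {y2, y1, y3} — y3 is true.
  8. {y2, ¬y8, y12} — ¬y8 is true.
  9. {y12, y1, ¬y8} — ¬y8 is true.
  10. {¬y4, y8, y3} — y3 is true.
  11. {y6, ¬y9, y7} — ¬y9 is true.
  12. {y11, y5, ¬y7} — y5 is true.
  13. {¬y1, ¬y2} — ¬y2 is true.
  14. {y7, ¬y2} — ¬y2 is true.
  15. {y12, y10} — y10 is true.
  16. {¬y11, ¬y4} — ¬y4 is true.
  17. {¬y10, ¬y12, y9} — ¬y12 is true.
  18. {y7, y6, ¬y4} — ¬y4 is true.
  19. {¬y12, y2, ¬y4} — ¬y4 is true.
  20. {y4, ¬y11, ¬y5} — ¬y11 is true.
  21. {y12, ¬y8, ¬y11} — ¬y8 is true.
  22. {¬y12, ¬y1} — ¬y12 is true.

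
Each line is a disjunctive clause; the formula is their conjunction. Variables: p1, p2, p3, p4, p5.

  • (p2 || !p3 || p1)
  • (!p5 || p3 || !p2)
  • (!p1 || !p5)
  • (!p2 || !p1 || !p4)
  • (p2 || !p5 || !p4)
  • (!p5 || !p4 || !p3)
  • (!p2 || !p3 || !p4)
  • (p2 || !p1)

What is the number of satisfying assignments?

Case analysis on p2 and p1:
  p2=1, p1=1: remaining (p3,p4,p5) ∈ {(0,0,0); (1,0,0)} — 2.
  p2=1, p1=0: remaining (p3,p4,p5) ∈ {(0,0,0); (0,1,0); (1,0,0); (1,0,1)} — 4.
  p2=0, p1=1: a clause becomes empty — 0.
  p2=0, p1=0: remaining (p3,p4,p5) ∈ {(0,0,0); (0,0,1); (0,1,0)} — 3.
Total: 2 + 4 + 0 + 3 = 9.

9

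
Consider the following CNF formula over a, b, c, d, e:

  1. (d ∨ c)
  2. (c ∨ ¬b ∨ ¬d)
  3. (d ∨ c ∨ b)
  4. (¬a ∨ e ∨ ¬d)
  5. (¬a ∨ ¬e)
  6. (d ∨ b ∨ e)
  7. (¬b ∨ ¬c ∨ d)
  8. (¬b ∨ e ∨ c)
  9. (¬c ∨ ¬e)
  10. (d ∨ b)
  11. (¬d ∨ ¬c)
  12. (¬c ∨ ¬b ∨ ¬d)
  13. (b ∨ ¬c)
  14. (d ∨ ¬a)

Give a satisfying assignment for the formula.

a=F, b=F, c=F, d=T, e=F

Pure literal: a appears only negated; assign a = False.
Set b = False and propagate.
  then d is forced to True.
  then c is forced to False.
e is now unconstrained; take e = False.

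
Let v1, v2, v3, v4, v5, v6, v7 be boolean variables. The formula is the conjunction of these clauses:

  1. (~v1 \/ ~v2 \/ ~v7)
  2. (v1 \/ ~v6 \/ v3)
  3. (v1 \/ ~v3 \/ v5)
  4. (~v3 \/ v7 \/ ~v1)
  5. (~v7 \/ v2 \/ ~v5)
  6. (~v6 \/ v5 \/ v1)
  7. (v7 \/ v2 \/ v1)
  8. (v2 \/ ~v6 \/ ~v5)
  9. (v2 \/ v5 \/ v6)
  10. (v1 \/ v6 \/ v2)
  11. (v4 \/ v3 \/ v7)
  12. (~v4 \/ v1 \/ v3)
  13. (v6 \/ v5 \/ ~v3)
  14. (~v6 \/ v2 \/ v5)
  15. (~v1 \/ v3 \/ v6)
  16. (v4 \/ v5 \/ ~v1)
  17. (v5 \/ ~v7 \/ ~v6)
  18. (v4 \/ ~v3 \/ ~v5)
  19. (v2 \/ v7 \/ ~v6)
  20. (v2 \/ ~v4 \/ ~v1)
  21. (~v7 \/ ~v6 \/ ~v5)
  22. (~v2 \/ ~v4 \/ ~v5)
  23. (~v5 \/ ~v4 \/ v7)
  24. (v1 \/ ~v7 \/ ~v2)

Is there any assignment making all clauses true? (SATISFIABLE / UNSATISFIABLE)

SATISFIABLE

Branch on v1: take v1 = True.
For the remaining variables, v2 = True, v3 = False, v4 = True, v5 = False, v6 = True, v7 = False works.
Every clause has at least one true literal under this assignment.
So v1=True  v2=True  v3=False  v4=True  v5=False  v6=True  v7=False is a satisfying assignment.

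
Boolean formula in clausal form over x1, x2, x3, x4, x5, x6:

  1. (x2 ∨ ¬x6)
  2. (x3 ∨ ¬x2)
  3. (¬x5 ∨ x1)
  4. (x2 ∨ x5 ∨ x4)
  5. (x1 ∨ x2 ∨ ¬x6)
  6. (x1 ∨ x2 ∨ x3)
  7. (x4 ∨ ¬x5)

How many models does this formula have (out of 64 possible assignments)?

15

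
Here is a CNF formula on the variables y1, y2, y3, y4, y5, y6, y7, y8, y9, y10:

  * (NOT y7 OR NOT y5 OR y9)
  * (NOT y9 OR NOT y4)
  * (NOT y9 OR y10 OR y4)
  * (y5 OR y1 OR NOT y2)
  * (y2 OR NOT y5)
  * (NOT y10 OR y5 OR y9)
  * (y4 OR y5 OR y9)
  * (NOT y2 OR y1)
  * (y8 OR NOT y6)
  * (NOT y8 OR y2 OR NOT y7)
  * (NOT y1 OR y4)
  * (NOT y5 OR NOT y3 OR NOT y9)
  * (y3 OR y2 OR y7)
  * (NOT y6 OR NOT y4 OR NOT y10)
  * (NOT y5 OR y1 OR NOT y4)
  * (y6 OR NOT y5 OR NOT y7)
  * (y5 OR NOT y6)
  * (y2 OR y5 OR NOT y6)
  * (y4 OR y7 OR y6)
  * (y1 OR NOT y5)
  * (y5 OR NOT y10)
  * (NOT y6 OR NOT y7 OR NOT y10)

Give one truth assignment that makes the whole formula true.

y1 = T, y2 = T, y3 = T, y4 = T, y5 = T, y6 = F, y7 = F, y8 = F, y9 = F, y10 = T

Set y1 = True and propagate.
  then y4 is forced to True.
  then y9 is forced to False.
The remaining clauses are satisfied by y2 = True, y3 = True, y5 = True, y6 = False, y7 = False, y8 = False, y10 = True.
Check each clause:
  1. (NOT y5 OR NOT y7 OR y9) — NOT y7 is true.
  2. (NOT y4 OR NOT y9) — NOT y9 is true.
  3. (y4 OR NOT y9 OR y10) — y10 is true.
  4. (NOT y2 OR y1 OR y5) — y1 is true.
  5. (y2 OR NOT y5) — y2 is true.
  6. (y9 OR NOT y10 OR y5) — y5 is true.
  7. (y9 OR y5 OR y4) — y4 is true.
  8. (y1 OR NOT y2) — y1 is true.
  9. (y8 OR NOT y6) — NOT y6 is true.
  10. (NOT y7 OR NOT y8 OR y2) — NOT y8 is true.
  11. (y4 OR NOT y1) — y4 is true.
  12. (NOT y9 OR NOT y5 OR NOT y3) — NOT y9 is true.
  13. (y3 OR y2 OR y7) — y2 is true.
  14. (NOT y4 OR NOT y6 OR NOT y10) — NOT y6 is true.
  15. (NOT y4 OR NOT y5 OR y1) — y1 is true.
  16. (y6 OR NOT y5 OR NOT y7) — NOT y7 is true.
  17. (y5 OR NOT y6) — NOT y6 is true.
  18. (NOT y6 OR y2 OR y5) — y2 is true.
  19. (y6 OR y4 OR y7) — y4 is true.
  20. (NOT y5 OR y1) — y1 is true.
  21. (NOT y10 OR y5) — y5 is true.
  22. (NOT y7 OR NOT y6 OR NOT y10) — NOT y7 is true.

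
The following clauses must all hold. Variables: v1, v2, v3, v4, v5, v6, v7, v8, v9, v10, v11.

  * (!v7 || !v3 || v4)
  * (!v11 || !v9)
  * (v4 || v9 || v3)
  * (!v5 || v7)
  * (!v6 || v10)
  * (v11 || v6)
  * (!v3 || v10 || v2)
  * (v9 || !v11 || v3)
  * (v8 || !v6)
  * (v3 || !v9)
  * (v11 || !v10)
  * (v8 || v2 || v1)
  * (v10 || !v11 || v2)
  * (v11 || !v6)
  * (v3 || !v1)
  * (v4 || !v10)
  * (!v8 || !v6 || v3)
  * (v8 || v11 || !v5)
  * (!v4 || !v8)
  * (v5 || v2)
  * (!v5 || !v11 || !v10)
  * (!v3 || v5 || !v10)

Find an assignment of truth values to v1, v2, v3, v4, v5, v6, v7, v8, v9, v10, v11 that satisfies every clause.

v1=T, v2=T, v3=T, v4=F, v5=F, v6=F, v7=F, v8=T, v9=F, v10=F, v11=T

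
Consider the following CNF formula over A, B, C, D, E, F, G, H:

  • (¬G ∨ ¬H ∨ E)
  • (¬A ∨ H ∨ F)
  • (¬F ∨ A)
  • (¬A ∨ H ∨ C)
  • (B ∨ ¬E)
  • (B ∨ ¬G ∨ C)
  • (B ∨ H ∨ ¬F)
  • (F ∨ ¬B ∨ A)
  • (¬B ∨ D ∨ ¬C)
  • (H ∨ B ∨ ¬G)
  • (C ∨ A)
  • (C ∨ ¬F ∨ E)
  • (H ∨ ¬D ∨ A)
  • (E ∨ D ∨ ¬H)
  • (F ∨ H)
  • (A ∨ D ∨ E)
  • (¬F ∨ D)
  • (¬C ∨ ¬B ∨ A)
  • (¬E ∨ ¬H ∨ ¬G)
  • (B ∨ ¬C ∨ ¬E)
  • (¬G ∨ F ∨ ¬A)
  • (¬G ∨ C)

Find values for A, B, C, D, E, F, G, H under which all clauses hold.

Pure literal: G appears only negated; assign G = False.
Set A = True and propagate.
Branch on B: take B = True.
The remaining clauses are satisfied by C = False, D = False, E = True, F = False, H = True.
Every clause has at least one true literal under this assignment.

A=True, B=True, C=False, D=False, E=True, F=False, G=False, H=True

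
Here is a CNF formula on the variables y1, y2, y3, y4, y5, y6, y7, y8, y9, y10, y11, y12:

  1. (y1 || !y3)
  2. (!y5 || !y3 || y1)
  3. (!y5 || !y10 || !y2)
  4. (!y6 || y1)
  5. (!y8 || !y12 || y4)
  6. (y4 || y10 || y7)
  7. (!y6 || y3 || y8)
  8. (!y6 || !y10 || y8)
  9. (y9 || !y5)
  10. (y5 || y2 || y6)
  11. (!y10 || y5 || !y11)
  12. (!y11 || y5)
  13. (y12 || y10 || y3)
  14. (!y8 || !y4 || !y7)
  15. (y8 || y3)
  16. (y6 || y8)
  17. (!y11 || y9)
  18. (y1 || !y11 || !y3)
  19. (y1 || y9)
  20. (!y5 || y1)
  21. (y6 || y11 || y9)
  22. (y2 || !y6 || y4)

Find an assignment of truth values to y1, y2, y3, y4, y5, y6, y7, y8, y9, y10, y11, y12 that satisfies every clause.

Pure literal: y1 appears only positively; assign y1 = True.
Try y2 = True.
Try y3 = True.
Branch on y4: take y4 = False.
The remaining clauses are satisfied by y5 = False, y6 = True, y7 = False, y8 = True, y9 = False, y10 = True, y11 = False, y12 = False.

y1=T, y2=T, y3=T, y4=F, y5=F, y6=T, y7=F, y8=T, y9=F, y10=T, y11=F, y12=F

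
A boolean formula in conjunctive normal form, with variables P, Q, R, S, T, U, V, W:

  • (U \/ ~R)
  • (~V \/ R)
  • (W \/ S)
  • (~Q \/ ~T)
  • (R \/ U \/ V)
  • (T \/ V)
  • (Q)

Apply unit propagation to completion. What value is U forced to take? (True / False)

True

Unit clause (Q) sets Q = True.
In (~T \/ ~Q), ~Q is now false; ~T must hold, so T = False.
From (T \/ V) and T = False: V = True.
(R \/ ~V): since V = True, the clause reduces to (R). R = True.
(U \/ ~R): since R = True, the clause reduces to (U). U = True.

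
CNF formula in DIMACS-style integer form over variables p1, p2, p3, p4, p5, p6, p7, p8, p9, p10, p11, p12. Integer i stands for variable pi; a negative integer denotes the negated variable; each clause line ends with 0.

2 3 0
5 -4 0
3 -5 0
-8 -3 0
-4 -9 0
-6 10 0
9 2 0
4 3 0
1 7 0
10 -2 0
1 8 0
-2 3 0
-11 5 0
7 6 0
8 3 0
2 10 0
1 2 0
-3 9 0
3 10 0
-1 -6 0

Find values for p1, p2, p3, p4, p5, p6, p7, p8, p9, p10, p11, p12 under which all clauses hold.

p1=T  p2=F  p3=T  p4=F  p5=F  p6=F  p7=T  p8=F  p9=T  p10=T  p11=F  p12=T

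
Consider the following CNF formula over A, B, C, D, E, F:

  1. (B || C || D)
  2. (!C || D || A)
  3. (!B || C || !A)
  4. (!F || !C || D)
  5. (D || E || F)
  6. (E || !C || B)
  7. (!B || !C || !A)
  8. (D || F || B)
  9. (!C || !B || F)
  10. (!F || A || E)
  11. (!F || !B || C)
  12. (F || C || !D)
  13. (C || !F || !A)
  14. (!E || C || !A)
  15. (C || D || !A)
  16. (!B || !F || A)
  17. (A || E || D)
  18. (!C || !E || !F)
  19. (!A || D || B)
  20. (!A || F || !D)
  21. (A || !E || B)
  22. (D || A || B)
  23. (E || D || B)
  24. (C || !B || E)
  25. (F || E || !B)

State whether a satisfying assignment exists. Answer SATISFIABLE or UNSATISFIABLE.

SATISFIABLE

Try A = False.
Try B = True.
  then F is forced to False.
  then C is forced to False.
  then D is forced to False.
  then E is forced to True.
Every clause has at least one true literal under this assignment.
So A=False, B=True, C=False, D=False, E=True, F=False is a satisfying assignment.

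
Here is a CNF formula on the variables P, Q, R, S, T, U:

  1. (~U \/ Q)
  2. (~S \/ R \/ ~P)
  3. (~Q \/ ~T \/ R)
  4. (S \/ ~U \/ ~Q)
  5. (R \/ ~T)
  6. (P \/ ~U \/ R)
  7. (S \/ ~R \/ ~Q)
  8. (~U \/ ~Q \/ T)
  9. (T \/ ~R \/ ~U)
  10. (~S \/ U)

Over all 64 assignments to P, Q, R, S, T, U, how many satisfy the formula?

10

Case analysis on R and U:
  R=T, U=T: remaining (P,Q,S,T) ∈ {(F,T,T,T); (T,T,T,T)} — 2.
  R=T, U=F: remaining (P,Q,S,T) ∈ {(F,F,F,F); (F,F,F,T); (T,F,F,F); (T,F,F,T)} — 4.
  R=F, U=T: a clause becomes empty — 0.
  R=F, U=F: remaining (P,Q,S,T) ∈ {(F,F,F,F); (F,T,F,F); (T,F,F,F); (T,T,F,F)} — 4.
Total: 2 + 4 + 0 + 4 = 10.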